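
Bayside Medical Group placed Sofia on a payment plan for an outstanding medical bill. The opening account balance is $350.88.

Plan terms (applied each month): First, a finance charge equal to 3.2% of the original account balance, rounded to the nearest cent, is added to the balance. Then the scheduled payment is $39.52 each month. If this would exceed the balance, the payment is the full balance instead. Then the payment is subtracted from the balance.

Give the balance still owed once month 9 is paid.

Month 1: opening $350.88; interest $11.23 → $362.11; payment $39.52; balance $322.59
Month 2: opening $322.59; interest $11.23 → $333.82; payment $39.52; balance $294.30
Month 3: opening $294.30; interest $11.23 → $305.53; payment $39.52; balance $266.01
Month 4: opening $266.01; interest $11.23 → $277.24; payment $39.52; balance $237.72
Month 5: opening $237.72; interest $11.23 → $248.95; payment $39.52; balance $209.43
Month 6: opening $209.43; interest $11.23 → $220.66; payment $39.52; balance $181.14
Month 7: opening $181.14; interest $11.23 → $192.37; payment $39.52; balance $152.85
Month 8: opening $152.85; interest $11.23 → $164.08; payment $39.52; balance $124.56
Month 9: opening $124.56; interest $11.23 → $135.79; payment $39.52; balance $96.27

$96.27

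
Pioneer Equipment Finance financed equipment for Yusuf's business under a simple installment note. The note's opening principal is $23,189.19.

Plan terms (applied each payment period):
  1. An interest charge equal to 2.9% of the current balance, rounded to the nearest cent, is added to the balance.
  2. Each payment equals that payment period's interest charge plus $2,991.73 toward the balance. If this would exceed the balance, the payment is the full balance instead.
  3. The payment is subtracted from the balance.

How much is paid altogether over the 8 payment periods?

$26,139.83

Payment period 1: opening $23,189.19; interest $672.49 → $23,861.68; payment $3,664.22; balance $20,197.46
Payment period 2: opening $20,197.46; interest $585.73 → $20,783.19; payment $3,577.46; balance $17,205.73
Payment period 3: opening $17,205.73; interest $498.97 → $17,704.70; payment $3,490.70; balance $14,214.00
Payment period 4: opening $14,214.00; interest $412.21 → $14,626.21; payment $3,403.94; balance $11,222.27
Payment period 5: opening $11,222.27; interest $325.45 → $11,547.72; payment $3,317.18; balance $8,230.54
Payment period 6: opening $8,230.54; interest $238.69 → $8,469.23; payment $3,230.42; balance $5,238.81
Payment period 7: opening $5,238.81; interest $151.93 → $5,390.74; payment $3,143.66; balance $2,247.08
Payment period 8: opening $2,247.08; interest $65.17 → $2,312.25; payment $2,312.25; balance $0.00
Total paid: $26,139.83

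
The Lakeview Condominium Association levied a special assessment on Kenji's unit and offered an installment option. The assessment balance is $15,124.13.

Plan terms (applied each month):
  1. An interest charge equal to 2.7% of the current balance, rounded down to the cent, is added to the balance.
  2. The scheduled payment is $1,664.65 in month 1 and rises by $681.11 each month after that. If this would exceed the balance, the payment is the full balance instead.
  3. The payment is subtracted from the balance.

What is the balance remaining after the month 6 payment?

$0.00

# | Opening | Interest | Payment | End bal
1 | $15,124.13 | $408.35 | $1,664.65 | $13,867.83
2 | $13,867.83 | $374.43 | $2,345.76 | $11,896.50
3 | $11,896.50 | $321.20 | $3,026.87 | $9,190.83
4 | $9,190.83 | $248.15 | $3,707.98 | $5,731.00
5 | $5,731.00 | $154.73 | $4,389.09 | $1,496.64
6 | $1,496.64 | $40.40 | $1,537.04 | $0.00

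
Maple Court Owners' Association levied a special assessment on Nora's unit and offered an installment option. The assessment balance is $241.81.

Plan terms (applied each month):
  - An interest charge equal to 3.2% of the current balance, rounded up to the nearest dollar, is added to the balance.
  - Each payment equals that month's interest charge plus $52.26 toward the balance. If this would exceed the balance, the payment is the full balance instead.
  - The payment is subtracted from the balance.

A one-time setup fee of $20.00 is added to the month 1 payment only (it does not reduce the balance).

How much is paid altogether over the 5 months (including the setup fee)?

# | Opening | Interest | Payment | Fee | End bal
1 | $241.81 | $8.00 | $60.26 | $20.00 | $189.55
2 | $189.55 | $7.00 | $59.26 | — | $137.29
3 | $137.29 | $5.00 | $57.26 | — | $85.03
4 | $85.03 | $3.00 | $55.26 | — | $32.77
5 | $32.77 | $2.00 | $34.77 | — | $0.00
Total paid: $286.81

$286.81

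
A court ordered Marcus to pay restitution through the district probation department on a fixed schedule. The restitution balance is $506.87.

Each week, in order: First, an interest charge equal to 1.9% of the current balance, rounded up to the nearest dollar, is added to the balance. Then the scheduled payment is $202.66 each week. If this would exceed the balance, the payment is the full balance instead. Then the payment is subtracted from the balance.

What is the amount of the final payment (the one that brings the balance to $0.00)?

# | Opening | Interest | Payment | End bal
1 | $506.87 | $10.00 | $202.66 | $314.21
2 | $314.21 | $6.00 | $202.66 | $117.55
3 | $117.55 | $3.00 | $120.55 | $0.00

$120.55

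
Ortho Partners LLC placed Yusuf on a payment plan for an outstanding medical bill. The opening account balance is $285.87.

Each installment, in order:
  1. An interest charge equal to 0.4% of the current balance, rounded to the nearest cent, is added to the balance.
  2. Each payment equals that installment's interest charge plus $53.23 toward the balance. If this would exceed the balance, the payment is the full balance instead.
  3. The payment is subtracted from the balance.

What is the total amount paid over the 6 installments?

Installment 1: opening $285.87; interest $1.14 → $287.01; payment $54.37; balance $232.64
Installment 2: opening $232.64; interest $0.93 → $233.57; payment $54.16; balance $179.41
Installment 3: opening $179.41; interest $0.72 → $180.13; payment $53.95; balance $126.18
Installment 4: opening $126.18; interest $0.50 → $126.68; payment $53.73; balance $72.95
Installment 5: opening $72.95; interest $0.29 → $73.24; payment $53.52; balance $19.72
Installment 6: opening $19.72; interest $0.08 → $19.80; payment $19.80; balance $0.00
Total paid: $289.53

$289.53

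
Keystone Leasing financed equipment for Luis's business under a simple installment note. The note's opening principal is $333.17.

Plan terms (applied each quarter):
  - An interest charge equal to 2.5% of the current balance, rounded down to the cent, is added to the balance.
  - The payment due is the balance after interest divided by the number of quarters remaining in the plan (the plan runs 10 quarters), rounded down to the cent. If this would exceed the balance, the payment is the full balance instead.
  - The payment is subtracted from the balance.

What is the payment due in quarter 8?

# | Opening | Interest | Payment | End bal
1 | $333.17 | $8.32 | $34.14 | $307.35
2 | $307.35 | $7.68 | $35.00 | $280.03
3 | $280.03 | $7.00 | $35.87 | $251.16
4 | $251.16 | $6.27 | $36.77 | $220.66
5 | $220.66 | $5.51 | $37.69 | $188.48
6 | $188.48 | $4.71 | $38.63 | $154.56
7 | $154.56 | $3.86 | $39.60 | $118.82
8 | $118.82 | $2.97 | $40.59 | $81.20

$40.59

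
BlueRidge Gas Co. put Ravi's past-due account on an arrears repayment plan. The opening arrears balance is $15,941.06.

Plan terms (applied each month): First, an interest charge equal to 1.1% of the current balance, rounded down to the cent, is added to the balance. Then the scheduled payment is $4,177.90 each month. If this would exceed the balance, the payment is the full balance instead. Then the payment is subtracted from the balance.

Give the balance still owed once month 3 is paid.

Month 1: opening $15,941.06; interest $175.35 → $16,116.41; payment $4,177.90; balance $11,938.51
Month 2: opening $11,938.51; interest $131.32 → $12,069.83; payment $4,177.90; balance $7,891.93
Month 3: opening $7,891.93; interest $86.81 → $7,978.74; payment $4,177.90; balance $3,800.84

$3,800.84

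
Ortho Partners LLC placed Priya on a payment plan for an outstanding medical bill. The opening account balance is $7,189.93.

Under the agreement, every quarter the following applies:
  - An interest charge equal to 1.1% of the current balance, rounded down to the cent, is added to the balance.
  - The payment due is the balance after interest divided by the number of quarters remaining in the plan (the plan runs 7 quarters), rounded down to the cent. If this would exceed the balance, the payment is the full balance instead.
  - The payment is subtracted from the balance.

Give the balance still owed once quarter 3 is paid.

Quarter 1: $7,189.93 +$79.08 interest = $7,269.01; pay $1,038.43 → $6,230.58
Quarter 2: $6,230.58 +$68.53 interest = $6,299.11; pay $1,049.85 → $5,249.26
Quarter 3: $5,249.26 +$57.74 interest = $5,307.00; pay $1,061.40 → $4,245.60

$4,245.60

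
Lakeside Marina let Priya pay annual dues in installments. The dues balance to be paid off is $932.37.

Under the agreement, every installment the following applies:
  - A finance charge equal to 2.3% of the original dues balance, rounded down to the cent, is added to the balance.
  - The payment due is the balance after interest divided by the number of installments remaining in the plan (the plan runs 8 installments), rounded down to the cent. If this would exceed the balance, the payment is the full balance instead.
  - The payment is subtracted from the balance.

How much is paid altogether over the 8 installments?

$1,103.89

Installment 1: opening $932.37; interest $21.44 → $953.81; payment $119.22; balance $834.59
Installment 2: opening $834.59; interest $21.44 → $856.03; payment $122.29; balance $733.74
Installment 3: opening $733.74; interest $21.44 → $755.18; payment $125.86; balance $629.32
Installment 4: opening $629.32; interest $21.44 → $650.76; payment $130.15; balance $520.61
Installment 5: opening $520.61; interest $21.44 → $542.05; payment $135.51; balance $406.54
Installment 6: opening $406.54; interest $21.44 → $427.98; payment $142.66; balance $285.32
Installment 7: opening $285.32; interest $21.44 → $306.76; payment $153.38; balance $153.38
Installment 8: opening $153.38; interest $21.44 → $174.82; payment $174.82; balance $0.00
Total paid: $1,103.89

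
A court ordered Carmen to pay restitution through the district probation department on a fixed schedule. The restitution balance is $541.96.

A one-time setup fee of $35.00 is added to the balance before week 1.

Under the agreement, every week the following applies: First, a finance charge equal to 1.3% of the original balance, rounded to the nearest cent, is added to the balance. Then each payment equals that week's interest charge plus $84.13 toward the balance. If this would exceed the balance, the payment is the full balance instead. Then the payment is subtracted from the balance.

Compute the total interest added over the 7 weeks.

$49.35

# | Opening | Interest | Payment | End bal
1 | $576.96 | $7.05 | $91.18 | $492.83
2 | $492.83 | $7.05 | $91.18 | $408.70
3 | $408.70 | $7.05 | $91.18 | $324.57
4 | $324.57 | $7.05 | $91.18 | $240.44
5 | $240.44 | $7.05 | $91.18 | $156.31
6 | $156.31 | $7.05 | $91.18 | $72.18
7 | $72.18 | $7.05 | $79.23 | $0.00
Total interest: $7.05 + $7.05 + $7.05 + $7.05 + $7.05 + $7.05 + $7.05 = $49.35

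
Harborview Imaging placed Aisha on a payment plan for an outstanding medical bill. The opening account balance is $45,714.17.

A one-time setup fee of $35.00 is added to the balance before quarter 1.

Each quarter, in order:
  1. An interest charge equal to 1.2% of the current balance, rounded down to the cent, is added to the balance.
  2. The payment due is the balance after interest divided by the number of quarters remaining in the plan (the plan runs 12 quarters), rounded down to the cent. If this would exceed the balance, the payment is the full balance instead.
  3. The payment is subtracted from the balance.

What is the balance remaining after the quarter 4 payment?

$31,989.98

Quarter 1: opening $45,749.17; interest $548.99 → $46,298.16; payment $3,858.18; balance $42,439.98
Quarter 2: opening $42,439.98; interest $509.27 → $42,949.25; payment $3,904.47; balance $39,044.78
Quarter 3: opening $39,044.78; interest $468.53 → $39,513.31; payment $3,951.33; balance $35,561.98
Quarter 4: opening $35,561.98; interest $426.74 → $35,988.72; payment $3,998.74; balance $31,989.98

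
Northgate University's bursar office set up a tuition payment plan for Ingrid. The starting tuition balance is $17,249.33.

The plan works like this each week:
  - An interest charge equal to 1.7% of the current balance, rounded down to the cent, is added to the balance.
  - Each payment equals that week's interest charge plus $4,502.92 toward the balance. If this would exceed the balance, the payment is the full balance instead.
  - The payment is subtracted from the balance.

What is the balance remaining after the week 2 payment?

$8,243.49

Week 1: $17,249.33 +$293.23 interest = $17,542.56; pay $4,796.15 → $12,746.41
Week 2: $12,746.41 +$216.68 interest = $12,963.09; pay $4,719.60 → $8,243.49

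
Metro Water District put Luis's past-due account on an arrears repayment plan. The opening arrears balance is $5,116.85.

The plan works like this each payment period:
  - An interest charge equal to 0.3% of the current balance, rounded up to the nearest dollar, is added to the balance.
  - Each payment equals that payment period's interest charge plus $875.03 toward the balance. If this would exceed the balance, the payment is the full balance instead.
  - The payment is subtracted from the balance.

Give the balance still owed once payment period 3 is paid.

$2,491.76

Payment period 1: opening $5,116.85; interest $16.00 → $5,132.85; payment $891.03; balance $4,241.82
Payment period 2: opening $4,241.82; interest $13.00 → $4,254.82; payment $888.03; balance $3,366.79
Payment period 3: opening $3,366.79; interest $11.00 → $3,377.79; payment $886.03; balance $2,491.76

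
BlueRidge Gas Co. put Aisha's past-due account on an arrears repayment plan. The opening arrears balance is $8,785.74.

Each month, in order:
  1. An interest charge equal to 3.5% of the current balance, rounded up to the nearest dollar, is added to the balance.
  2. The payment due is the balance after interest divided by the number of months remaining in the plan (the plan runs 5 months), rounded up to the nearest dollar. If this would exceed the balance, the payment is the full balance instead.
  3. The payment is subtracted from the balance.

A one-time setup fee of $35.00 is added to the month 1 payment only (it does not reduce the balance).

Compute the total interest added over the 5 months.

Month 1: opening $8,785.74; interest $308.00 → $9,093.74; payment $1,819.00 (+ $35.00 fee); balance $7,274.74
Month 2: opening $7,274.74; interest $255.00 → $7,529.74; payment $1,883.00; balance $5,646.74
Month 3: opening $5,646.74; interest $198.00 → $5,844.74; payment $1,949.00; balance $3,895.74
Month 4: opening $3,895.74; interest $137.00 → $4,032.74; payment $2,017.00; balance $2,015.74
Month 5: opening $2,015.74; interest $71.00 → $2,086.74; payment $2,086.74; balance $0.00
Total interest: $308.00 + $255.00 + $198.00 + $137.00 + $71.00 = $969.00

$969.00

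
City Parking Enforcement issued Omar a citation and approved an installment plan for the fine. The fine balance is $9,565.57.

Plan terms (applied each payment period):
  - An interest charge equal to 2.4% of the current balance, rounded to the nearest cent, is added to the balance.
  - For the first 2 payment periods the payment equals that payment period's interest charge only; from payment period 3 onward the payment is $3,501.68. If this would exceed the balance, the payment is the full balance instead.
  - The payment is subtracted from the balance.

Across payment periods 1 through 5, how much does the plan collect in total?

$10,475.95

Payment period 1: opening $9,565.57; interest $229.57 → $9,795.14; payment $229.57; balance $9,565.57
Payment period 2: opening $9,565.57; interest $229.57 → $9,795.14; payment $229.57; balance $9,565.57
Payment period 3: opening $9,565.57; interest $229.57 → $9,795.14; payment $3,501.68; balance $6,293.46
Payment period 4: opening $6,293.46; interest $151.04 → $6,444.50; payment $3,501.68; balance $2,942.82
Payment period 5: opening $2,942.82; interest $70.63 → $3,013.45; payment $3,013.45; balance $0.00
Total paid: $10,475.95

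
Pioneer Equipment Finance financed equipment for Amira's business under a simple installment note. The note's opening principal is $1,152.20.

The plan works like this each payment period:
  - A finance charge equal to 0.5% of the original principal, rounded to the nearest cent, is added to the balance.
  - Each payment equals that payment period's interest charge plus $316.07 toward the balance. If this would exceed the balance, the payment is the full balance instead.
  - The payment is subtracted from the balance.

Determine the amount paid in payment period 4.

Payment period 1: $1,152.20 +$5.76 interest = $1,157.96; pay $321.83 → $836.13
Payment period 2: $836.13 +$5.76 interest = $841.89; pay $321.83 → $520.06
Payment period 3: $520.06 +$5.76 interest = $525.82; pay $321.83 → $203.99
Payment period 4: $203.99 +$5.76 interest = $209.75; pay $209.75 → $0.00

$209.75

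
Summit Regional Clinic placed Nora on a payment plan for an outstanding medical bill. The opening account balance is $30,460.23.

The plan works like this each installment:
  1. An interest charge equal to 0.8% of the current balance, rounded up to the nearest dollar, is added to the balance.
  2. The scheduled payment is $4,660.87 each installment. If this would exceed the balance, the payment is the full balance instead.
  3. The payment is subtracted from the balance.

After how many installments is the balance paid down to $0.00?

7

Installment 1: opening $30,460.23; interest $244.00 → $30,704.23; payment $4,660.87; balance $26,043.36
Installment 2: opening $26,043.36; interest $209.00 → $26,252.36; payment $4,660.87; balance $21,591.49
Installment 3: opening $21,591.49; interest $173.00 → $21,764.49; payment $4,660.87; balance $17,103.62
Installment 4: opening $17,103.62; interest $137.00 → $17,240.62; payment $4,660.87; balance $12,579.75
Installment 5: opening $12,579.75; interest $101.00 → $12,680.75; payment $4,660.87; balance $8,019.88
Installment 6: opening $8,019.88; interest $65.00 → $8,084.88; payment $4,660.87; balance $3,424.01
Installment 7: opening $3,424.01; interest $28.00 → $3,452.01; payment $3,452.01; balance $0.00
Balance reaches $0.00 in installment 7.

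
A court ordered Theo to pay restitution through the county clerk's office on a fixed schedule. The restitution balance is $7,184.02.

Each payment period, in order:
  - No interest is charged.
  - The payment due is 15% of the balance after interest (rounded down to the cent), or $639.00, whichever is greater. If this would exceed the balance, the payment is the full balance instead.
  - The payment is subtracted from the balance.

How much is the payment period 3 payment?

$778.56

Payment period 1: $7,184.02 − $1,077.60 → $6,106.42
Payment period 2: $6,106.42 − $915.96 → $5,190.46
Payment period 3: $5,190.46 − $778.56 → $4,411.90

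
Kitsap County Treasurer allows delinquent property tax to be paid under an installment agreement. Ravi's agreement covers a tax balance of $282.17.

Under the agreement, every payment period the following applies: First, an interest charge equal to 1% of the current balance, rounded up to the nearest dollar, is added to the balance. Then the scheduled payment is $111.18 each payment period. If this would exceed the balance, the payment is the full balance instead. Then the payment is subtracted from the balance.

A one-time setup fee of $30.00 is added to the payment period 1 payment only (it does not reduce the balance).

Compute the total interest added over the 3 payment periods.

Payment period 1: $282.17 +$3.00 interest = $285.17; pay $111.18 (+ $30.00 fee) → $173.99
Payment period 2: $173.99 +$2.00 interest = $175.99; pay $111.18 → $64.81
Payment period 3: $64.81 +$1.00 interest = $65.81; pay $65.81 → $0.00
Total interest: $3.00 + $2.00 + $1.00 = $6.00

$6.00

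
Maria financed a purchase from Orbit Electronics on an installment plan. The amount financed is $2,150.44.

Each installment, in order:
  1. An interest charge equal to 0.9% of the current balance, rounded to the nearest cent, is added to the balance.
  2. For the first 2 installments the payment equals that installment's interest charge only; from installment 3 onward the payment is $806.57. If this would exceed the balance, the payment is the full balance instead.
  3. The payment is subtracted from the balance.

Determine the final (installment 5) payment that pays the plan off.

# | Opening | Interest | Payment | End bal
1 | $2,150.44 | $19.35 | $19.35 | $2,150.44
2 | $2,150.44 | $19.35 | $19.35 | $2,150.44
3 | $2,150.44 | $19.35 | $806.57 | $1,363.22
4 | $1,363.22 | $12.27 | $806.57 | $568.92
5 | $568.92 | $5.12 | $574.04 | $0.00

$574.04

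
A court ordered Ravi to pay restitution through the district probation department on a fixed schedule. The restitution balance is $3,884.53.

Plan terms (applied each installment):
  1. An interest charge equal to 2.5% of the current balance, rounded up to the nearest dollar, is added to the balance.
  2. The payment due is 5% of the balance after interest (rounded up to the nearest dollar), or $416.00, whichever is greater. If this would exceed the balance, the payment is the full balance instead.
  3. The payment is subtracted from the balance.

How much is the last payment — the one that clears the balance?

$327.53

# | Opening | Interest | Payment | End bal
1 | $3,884.53 | $98.00 | $416.00 | $3,566.53
2 | $3,566.53 | $90.00 | $416.00 | $3,240.53
3 | $3,240.53 | $82.00 | $416.00 | $2,906.53
4 | $2,906.53 | $73.00 | $416.00 | $2,563.53
5 | $2,563.53 | $65.00 | $416.00 | $2,212.53
6 | $2,212.53 | $56.00 | $416.00 | $1,852.53
7 | $1,852.53 | $47.00 | $416.00 | $1,483.53
8 | $1,483.53 | $38.00 | $416.00 | $1,105.53
9 | $1,105.53 | $28.00 | $416.00 | $717.53
10 | $717.53 | $18.00 | $416.00 | $319.53
11 | $319.53 | $8.00 | $327.53 | $0.00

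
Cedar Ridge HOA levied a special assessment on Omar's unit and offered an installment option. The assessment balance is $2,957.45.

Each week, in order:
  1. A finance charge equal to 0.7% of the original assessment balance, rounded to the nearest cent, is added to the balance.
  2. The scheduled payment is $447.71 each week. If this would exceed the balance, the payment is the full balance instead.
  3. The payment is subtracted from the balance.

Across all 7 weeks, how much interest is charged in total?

$144.90

Week 1: $2,957.45 +$20.70 interest = $2,978.15; pay $447.71 → $2,530.44
Week 2: $2,530.44 +$20.70 interest = $2,551.14; pay $447.71 → $2,103.43
Week 3: $2,103.43 +$20.70 interest = $2,124.13; pay $447.71 → $1,676.42
Week 4: $1,676.42 +$20.70 interest = $1,697.12; pay $447.71 → $1,249.41
Week 5: $1,249.41 +$20.70 interest = $1,270.11; pay $447.71 → $822.40
Week 6: $822.40 +$20.70 interest = $843.10; pay $447.71 → $395.39
Week 7: $395.39 +$20.70 interest = $416.09; pay $416.09 → $0.00
Total interest: $20.70 + $20.70 + $20.70 + $20.70 + $20.70 + $20.70 + $20.70 = $144.90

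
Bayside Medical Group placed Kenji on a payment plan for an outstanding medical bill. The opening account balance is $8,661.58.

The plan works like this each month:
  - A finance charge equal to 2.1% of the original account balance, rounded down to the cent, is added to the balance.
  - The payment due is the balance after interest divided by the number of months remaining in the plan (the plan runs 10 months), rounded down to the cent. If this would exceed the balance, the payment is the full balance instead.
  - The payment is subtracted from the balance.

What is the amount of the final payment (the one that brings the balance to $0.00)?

Month 1: $8,661.58 +$181.89 interest = $8,843.47; pay $884.34 → $7,959.13
Month 2: $7,959.13 +$181.89 interest = $8,141.02; pay $904.55 → $7,236.47
Month 3: $7,236.47 +$181.89 interest = $7,418.36; pay $927.29 → $6,491.07
Month 4: $6,491.07 +$181.89 interest = $6,672.96; pay $953.28 → $5,719.68
Month 5: $5,719.68 +$181.89 interest = $5,901.57; pay $983.59 → $4,917.98
Month 6: $4,917.98 +$181.89 interest = $5,099.87; pay $1,019.97 → $4,079.90
Month 7: $4,079.90 +$181.89 interest = $4,261.79; pay $1,065.44 → $3,196.35
Month 8: $3,196.35 +$181.89 interest = $3,378.24; pay $1,126.08 → $2,252.16
Month 9: $2,252.16 +$181.89 interest = $2,434.05; pay $1,217.02 → $1,217.03
Month 10: $1,217.03 +$181.89 interest = $1,398.92; pay $1,398.92 → $0.00

$1,398.92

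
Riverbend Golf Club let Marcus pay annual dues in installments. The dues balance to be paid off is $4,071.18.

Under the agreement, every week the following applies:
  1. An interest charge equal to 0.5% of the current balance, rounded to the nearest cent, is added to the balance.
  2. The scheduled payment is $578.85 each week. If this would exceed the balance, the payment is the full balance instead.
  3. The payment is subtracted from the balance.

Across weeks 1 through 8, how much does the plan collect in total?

$4,155.05

Week 1: $4,071.18 +$20.36 interest = $4,091.54; pay $578.85 → $3,512.69
Week 2: $3,512.69 +$17.56 interest = $3,530.25; pay $578.85 → $2,951.40
Week 3: $2,951.40 +$14.76 interest = $2,966.16; pay $578.85 → $2,387.31
Week 4: $2,387.31 +$11.94 interest = $2,399.25; pay $578.85 → $1,820.40
Week 5: $1,820.40 +$9.10 interest = $1,829.50; pay $578.85 → $1,250.65
Week 6: $1,250.65 +$6.25 interest = $1,256.90; pay $578.85 → $678.05
Week 7: $678.05 +$3.39 interest = $681.44; pay $578.85 → $102.59
Week 8: $102.59 +$0.51 interest = $103.10; pay $103.10 → $0.00
Total paid: $4,155.05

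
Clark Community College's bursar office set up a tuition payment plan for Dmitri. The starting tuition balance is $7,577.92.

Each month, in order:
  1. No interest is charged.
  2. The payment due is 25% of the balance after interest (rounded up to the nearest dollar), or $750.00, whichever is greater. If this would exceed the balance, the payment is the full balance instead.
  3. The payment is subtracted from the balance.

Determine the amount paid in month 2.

$1,421.00

Month 1: opening $7,577.92; payment $1,895.00; balance $5,682.92
Month 2: opening $5,682.92; payment $1,421.00; balance $4,261.92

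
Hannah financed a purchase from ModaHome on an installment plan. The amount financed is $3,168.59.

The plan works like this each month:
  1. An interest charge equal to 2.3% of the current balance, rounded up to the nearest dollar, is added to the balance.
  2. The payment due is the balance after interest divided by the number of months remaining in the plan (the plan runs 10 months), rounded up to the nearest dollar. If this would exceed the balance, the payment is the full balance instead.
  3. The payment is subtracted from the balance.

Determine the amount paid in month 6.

Month 1: $3,168.59 +$73.00 interest = $3,241.59; pay $325.00 → $2,916.59
Month 2: $2,916.59 +$68.00 interest = $2,984.59; pay $332.00 → $2,652.59
Month 3: $2,652.59 +$62.00 interest = $2,714.59; pay $340.00 → $2,374.59
Month 4: $2,374.59 +$55.00 interest = $2,429.59; pay $348.00 → $2,081.59
Month 5: $2,081.59 +$48.00 interest = $2,129.59; pay $355.00 → $1,774.59
Month 6: $1,774.59 +$41.00 interest = $1,815.59; pay $364.00 → $1,451.59

$364.00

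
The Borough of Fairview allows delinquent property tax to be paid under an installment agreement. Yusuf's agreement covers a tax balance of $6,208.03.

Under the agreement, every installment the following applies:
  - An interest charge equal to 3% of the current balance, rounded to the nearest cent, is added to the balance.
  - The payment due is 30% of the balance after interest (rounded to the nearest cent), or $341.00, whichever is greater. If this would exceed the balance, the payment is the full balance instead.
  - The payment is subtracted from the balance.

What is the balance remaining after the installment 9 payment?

# | Opening | Interest | Payment | End bal
1 | $6,208.03 | $186.24 | $1,918.28 | $4,475.99
2 | $4,475.99 | $134.28 | $1,383.08 | $3,227.19
3 | $3,227.19 | $96.82 | $997.20 | $2,326.81
4 | $2,326.81 | $69.80 | $718.98 | $1,677.63
5 | $1,677.63 | $50.33 | $518.39 | $1,209.57
6 | $1,209.57 | $36.29 | $373.76 | $872.10
7 | $872.10 | $26.16 | $341.00 | $557.26
8 | $557.26 | $16.72 | $341.00 | $232.98
9 | $232.98 | $6.99 | $239.97 | $0.00

$0.00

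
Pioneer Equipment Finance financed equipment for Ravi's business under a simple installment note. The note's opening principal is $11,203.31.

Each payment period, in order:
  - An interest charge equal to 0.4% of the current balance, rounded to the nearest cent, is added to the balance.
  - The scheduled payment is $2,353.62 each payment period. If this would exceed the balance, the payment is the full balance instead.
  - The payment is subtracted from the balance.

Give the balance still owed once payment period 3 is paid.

$4,249.15

# | Opening | Interest | Payment | End bal
1 | $11,203.31 | $44.81 | $2,353.62 | $8,894.50
2 | $8,894.50 | $35.58 | $2,353.62 | $6,576.46
3 | $6,576.46 | $26.31 | $2,353.62 | $4,249.15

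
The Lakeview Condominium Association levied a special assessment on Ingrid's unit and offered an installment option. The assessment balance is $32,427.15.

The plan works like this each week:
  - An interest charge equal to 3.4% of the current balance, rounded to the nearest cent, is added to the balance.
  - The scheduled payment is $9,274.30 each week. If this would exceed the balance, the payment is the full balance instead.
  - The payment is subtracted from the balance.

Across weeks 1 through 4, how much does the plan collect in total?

$35,132.09

Week 1: $32,427.15 +$1,102.52 interest = $33,529.67; pay $9,274.30 → $24,255.37
Week 2: $24,255.37 +$824.68 interest = $25,080.05; pay $9,274.30 → $15,805.75
Week 3: $15,805.75 +$537.40 interest = $16,343.15; pay $9,274.30 → $7,068.85
Week 4: $7,068.85 +$240.34 interest = $7,309.19; pay $7,309.19 → $0.00
Total paid: $35,132.09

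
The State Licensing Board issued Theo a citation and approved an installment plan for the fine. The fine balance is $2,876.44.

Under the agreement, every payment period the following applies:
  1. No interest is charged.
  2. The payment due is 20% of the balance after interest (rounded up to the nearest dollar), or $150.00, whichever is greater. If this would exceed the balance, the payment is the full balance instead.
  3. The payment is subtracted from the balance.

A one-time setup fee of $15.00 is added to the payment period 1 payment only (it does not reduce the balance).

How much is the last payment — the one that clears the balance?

$0.44

Payment period 1: opening $2,876.44; payment $576.00 (+ $15.00 fee); balance $2,300.44
Payment period 2: opening $2,300.44; payment $461.00; balance $1,839.44
Payment period 3: opening $1,839.44; payment $368.00; balance $1,471.44
Payment period 4: opening $1,471.44; payment $295.00; balance $1,176.44
Payment period 5: opening $1,176.44; payment $236.00; balance $940.44
Payment period 6: opening $940.44; payment $189.00; balance $751.44
Payment period 7: opening $751.44; payment $151.00; balance $600.44
Payment period 8: opening $600.44; payment $150.00; balance $450.44
Payment period 9: opening $450.44; payment $150.00; balance $300.44
Payment period 10: opening $300.44; payment $150.00; balance $150.44
Payment period 11: opening $150.44; payment $150.00; balance $0.44
Payment period 12: opening $0.44; payment $0.44; balance $0.00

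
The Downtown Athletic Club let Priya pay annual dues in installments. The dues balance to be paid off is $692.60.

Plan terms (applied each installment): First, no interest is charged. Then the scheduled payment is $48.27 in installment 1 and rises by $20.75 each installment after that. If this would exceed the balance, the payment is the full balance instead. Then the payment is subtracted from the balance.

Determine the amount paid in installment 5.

$131.27

Installment 1: opening $692.60; payment $48.27; balance $644.33
Installment 2: opening $644.33; payment $69.02; balance $575.31
Installment 3: opening $575.31; payment $89.77; balance $485.54
Installment 4: opening $485.54; payment $110.52; balance $375.02
Installment 5: opening $375.02; payment $131.27; balance $243.75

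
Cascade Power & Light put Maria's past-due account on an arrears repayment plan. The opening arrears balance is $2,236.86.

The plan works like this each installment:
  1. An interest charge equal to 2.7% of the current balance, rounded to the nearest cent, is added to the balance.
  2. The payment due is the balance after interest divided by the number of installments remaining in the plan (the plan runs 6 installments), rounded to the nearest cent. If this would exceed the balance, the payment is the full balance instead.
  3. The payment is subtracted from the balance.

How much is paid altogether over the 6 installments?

Installment 1: opening $2,236.86; interest $60.40 → $2,297.26; payment $382.88; balance $1,914.38
Installment 2: opening $1,914.38; interest $51.69 → $1,966.07; payment $393.21; balance $1,572.86
Installment 3: opening $1,572.86; interest $42.47 → $1,615.33; payment $403.83; balance $1,211.50
Installment 4: opening $1,211.50; interest $32.71 → $1,244.21; payment $414.74; balance $829.47
Installment 5: opening $829.47; interest $22.40 → $851.87; payment $425.94; balance $425.93
Installment 6: opening $425.93; interest $11.50 → $437.43; payment $437.43; balance $0.00
Total paid: $2,458.03

$2,458.03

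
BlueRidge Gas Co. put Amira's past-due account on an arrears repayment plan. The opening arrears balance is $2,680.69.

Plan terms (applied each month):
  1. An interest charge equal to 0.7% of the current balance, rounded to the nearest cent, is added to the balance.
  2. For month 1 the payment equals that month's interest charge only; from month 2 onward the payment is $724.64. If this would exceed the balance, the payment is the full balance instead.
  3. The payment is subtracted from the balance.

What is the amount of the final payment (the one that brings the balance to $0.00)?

# | Opening | Interest | Payment | End bal
1 | $2,680.69 | $18.76 | $18.76 | $2,680.69
2 | $2,680.69 | $18.76 | $724.64 | $1,974.81
3 | $1,974.81 | $13.82 | $724.64 | $1,263.99
4 | $1,263.99 | $8.85 | $724.64 | $548.20
5 | $548.20 | $3.84 | $552.04 | $0.00

$552.04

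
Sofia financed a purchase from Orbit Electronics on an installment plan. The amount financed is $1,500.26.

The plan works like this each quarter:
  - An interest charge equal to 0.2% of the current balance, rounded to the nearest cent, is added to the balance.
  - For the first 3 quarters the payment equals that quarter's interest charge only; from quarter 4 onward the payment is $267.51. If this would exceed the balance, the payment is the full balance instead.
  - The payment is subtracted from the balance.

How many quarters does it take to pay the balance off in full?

9

Quarter 1: opening $1,500.26; interest $3.00 → $1,503.26; payment $3.00; balance $1,500.26
Quarter 2: opening $1,500.26; interest $3.00 → $1,503.26; payment $3.00; balance $1,500.26
Quarter 3: opening $1,500.26; interest $3.00 → $1,503.26; payment $3.00; balance $1,500.26
Quarter 4: opening $1,500.26; interest $3.00 → $1,503.26; payment $267.51; balance $1,235.75
Quarter 5: opening $1,235.75; interest $2.47 → $1,238.22; payment $267.51; balance $970.71
Quarter 6: opening $970.71; interest $1.94 → $972.65; payment $267.51; balance $705.14
Quarter 7: opening $705.14; interest $1.41 → $706.55; payment $267.51; balance $439.04
Quarter 8: opening $439.04; interest $0.88 → $439.92; payment $267.51; balance $172.41
Quarter 9: opening $172.41; interest $0.34 → $172.75; payment $172.75; balance $0.00
Balance reaches $0.00 in quarter 9.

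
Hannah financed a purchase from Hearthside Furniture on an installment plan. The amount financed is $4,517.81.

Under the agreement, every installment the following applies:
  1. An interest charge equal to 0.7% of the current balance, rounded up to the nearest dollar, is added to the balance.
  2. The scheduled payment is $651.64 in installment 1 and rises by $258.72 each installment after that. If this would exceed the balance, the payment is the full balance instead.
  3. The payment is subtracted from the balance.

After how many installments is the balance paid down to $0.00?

Installment 1: $4,517.81 +$32.00 interest = $4,549.81; pay $651.64 → $3,898.17
Installment 2: $3,898.17 +$28.00 interest = $3,926.17; pay $910.36 → $3,015.81
Installment 3: $3,015.81 +$22.00 interest = $3,037.81; pay $1,169.08 → $1,868.73
Installment 4: $1,868.73 +$14.00 interest = $1,882.73; pay $1,427.80 → $454.93
Installment 5: $454.93 +$4.00 interest = $458.93; pay $458.93 → $0.00
Balance reaches $0.00 in installment 5.

5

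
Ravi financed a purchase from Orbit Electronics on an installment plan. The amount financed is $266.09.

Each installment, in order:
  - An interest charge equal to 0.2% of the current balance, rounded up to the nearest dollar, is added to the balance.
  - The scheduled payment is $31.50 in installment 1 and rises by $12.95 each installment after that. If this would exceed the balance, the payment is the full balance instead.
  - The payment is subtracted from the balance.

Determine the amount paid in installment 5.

$67.39

# | Opening | Interest | Payment | End bal
1 | $266.09 | $1.00 | $31.50 | $235.59
2 | $235.59 | $1.00 | $44.45 | $192.14
3 | $192.14 | $1.00 | $57.40 | $135.74
4 | $135.74 | $1.00 | $70.35 | $66.39
5 | $66.39 | $1.00 | $67.39 | $0.00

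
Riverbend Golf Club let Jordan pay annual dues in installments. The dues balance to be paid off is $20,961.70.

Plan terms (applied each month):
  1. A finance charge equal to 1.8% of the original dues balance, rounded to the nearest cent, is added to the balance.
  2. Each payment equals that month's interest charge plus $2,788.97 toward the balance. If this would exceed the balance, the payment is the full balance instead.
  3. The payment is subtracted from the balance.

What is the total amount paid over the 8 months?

Month 1: $20,961.70 +$377.31 interest = $21,339.01; pay $3,166.28 → $18,172.73
Month 2: $18,172.73 +$377.31 interest = $18,550.04; pay $3,166.28 → $15,383.76
Month 3: $15,383.76 +$377.31 interest = $15,761.07; pay $3,166.28 → $12,594.79
Month 4: $12,594.79 +$377.31 interest = $12,972.10; pay $3,166.28 → $9,805.82
Month 5: $9,805.82 +$377.31 interest = $10,183.13; pay $3,166.28 → $7,016.85
Month 6: $7,016.85 +$377.31 interest = $7,394.16; pay $3,166.28 → $4,227.88
Month 7: $4,227.88 +$377.31 interest = $4,605.19; pay $3,166.28 → $1,438.91
Month 8: $1,438.91 +$377.31 interest = $1,816.22; pay $1,816.22 → $0.00
Total paid: $23,980.18

$23,980.18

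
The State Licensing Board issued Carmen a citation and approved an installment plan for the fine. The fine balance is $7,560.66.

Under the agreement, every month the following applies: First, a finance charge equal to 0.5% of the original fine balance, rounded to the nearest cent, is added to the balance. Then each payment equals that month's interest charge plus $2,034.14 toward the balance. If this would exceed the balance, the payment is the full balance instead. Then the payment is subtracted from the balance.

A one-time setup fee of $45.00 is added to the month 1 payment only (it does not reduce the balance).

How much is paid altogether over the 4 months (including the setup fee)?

Month 1: $7,560.66 +$37.80 interest = $7,598.46; pay $2,071.94 (+ $45.00 fee) → $5,526.52
Month 2: $5,526.52 +$37.80 interest = $5,564.32; pay $2,071.94 → $3,492.38
Month 3: $3,492.38 +$37.80 interest = $3,530.18; pay $2,071.94 → $1,458.24
Month 4: $1,458.24 +$37.80 interest = $1,496.04; pay $1,496.04 → $0.00
Total paid: $7,756.86

$7,756.86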